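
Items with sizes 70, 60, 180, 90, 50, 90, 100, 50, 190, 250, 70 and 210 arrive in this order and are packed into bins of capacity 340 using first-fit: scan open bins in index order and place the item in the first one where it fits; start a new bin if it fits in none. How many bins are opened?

  70 → bin 1 (new)  [load 70/340]
  60 → bin 1  [load 130/340]
  180 → bin 1  [load 310/340]
  90 → bin 2 (new)  [load 90/340]
  50 → bin 2  [load 140/340]
  90 → bin 2  [load 230/340]
  100 → bin 2  [load 330/340]
  50 → bin 3 (new)  [load 50/340]
  190 → bin 3  [load 240/340]
  250 → bin 4 (new)  [load 250/340]
  70 → bin 3  [load 310/340]
  210 → bin 5 (new)  [load 210/340]
5 bins opened.

5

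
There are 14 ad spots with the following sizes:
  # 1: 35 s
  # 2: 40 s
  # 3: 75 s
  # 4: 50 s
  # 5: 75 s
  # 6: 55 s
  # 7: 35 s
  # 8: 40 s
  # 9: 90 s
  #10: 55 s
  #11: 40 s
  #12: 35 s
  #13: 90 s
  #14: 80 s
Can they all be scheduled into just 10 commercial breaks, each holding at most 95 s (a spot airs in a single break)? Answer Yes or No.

A valid assignment using 10 commercial breaks:
  break 1: 90 = 90
  break 2: 90 = 90
  break 3: 80 = 80
  break 4: 75 = 75
  break 5: 75 = 75
  break 6: 55 + 40 = 95
  break 7: 55 + 40 = 95
  break 8: 50 + 40 = 90
  break 9: 35 + 35 = 70
  break 10: 35 = 35
Every load is within 95 s, so 10 commercial breaks suffice.

Yes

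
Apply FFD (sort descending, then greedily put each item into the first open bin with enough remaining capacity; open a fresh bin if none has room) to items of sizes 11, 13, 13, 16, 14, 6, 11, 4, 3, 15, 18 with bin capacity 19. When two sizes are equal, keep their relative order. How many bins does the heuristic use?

Sorted descending: 18, 16, 15, 14, 13, 13, 11, 11, 6, 4, 3.
  18 → bin 1 (new)  [load 18/19]
  16 → bin 2 (new)  [load 16/19]
  15 → bin 3 (new)  [load 15/19]
  14 → bin 4 (new)  [load 14/19]
  13 → bin 5 (new)  [load 13/19]
  13 → bin 6 (new)  [load 13/19]
  11 → bin 7 (new)  [load 11/19]
  11 → bin 8 (new)  [load 11/19]
  6 → bin 5  [load 19/19]
  4 → bin 3  [load 19/19]
  3 → bin 2  [load 19/19]
8 bins opened.

8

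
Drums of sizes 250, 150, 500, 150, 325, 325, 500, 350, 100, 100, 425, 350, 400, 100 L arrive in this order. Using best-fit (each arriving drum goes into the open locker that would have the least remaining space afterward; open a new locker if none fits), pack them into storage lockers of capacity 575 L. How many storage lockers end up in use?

  250 → locker 1 (new)  [load 250/575]
  150 → locker 1  [load 400/575]
  500 → locker 2 (new)  [load 500/575]
  150 → locker 1  [load 550/575]
  325 → locker 3 (new)  [load 325/575]
  325 → locker 4 (new)  [load 325/575]
  500 → locker 5 (new)  [load 500/575]
  350 → locker 6 (new)  [load 350/575]
  100 → locker 6  [load 450/575]
  100 → locker 6  [load 550/575]
  425 → locker 7 (new)  [load 425/575]
  350 → locker 8 (new)  [load 350/575]
  400 → locker 9 (new)  [load 400/575]
  100 → locker 7  [load 525/575]
9 storage lockers opened.

9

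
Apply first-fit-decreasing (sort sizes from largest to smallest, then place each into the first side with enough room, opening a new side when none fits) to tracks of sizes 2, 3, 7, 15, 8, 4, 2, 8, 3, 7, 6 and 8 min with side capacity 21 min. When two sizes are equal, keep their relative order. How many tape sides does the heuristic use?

Sorted descending: 15, 8, 8, 8, 7, 7, 6, 4, 3, 3, 2, 2.
  15 → side 1 (new)  [load 15/21]
  8 → side 2 (new)  [load 8/21]
  8 → side 2  [load 16/21]
  8 → side 3 (new)  [load 8/21]
  7 → side 3  [load 15/21]
  7 → side 4 (new)  [load 7/21]
  6 → side 1  [load 21/21]
  4 → side 2  [load 20/21]
  3 → side 3  [load 18/21]
  3 → side 3  [load 21/21]
  2 → side 4  [load 9/21]
  2 → side 4  [load 11/21]
4 tape sides opened.

4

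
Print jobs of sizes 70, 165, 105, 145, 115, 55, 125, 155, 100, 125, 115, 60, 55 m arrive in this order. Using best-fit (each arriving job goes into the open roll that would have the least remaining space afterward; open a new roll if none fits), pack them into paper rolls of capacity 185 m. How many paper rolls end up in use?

9

  70 → roll 1 (new)  [load 70/185]
  165 → roll 2 (new)  [load 165/185]
  105 → roll 1  [load 175/185]
  145 → roll 3 (new)  [load 145/185]
  115 → roll 4 (new)  [load 115/185]
  55 → roll 4  [load 170/185]
  125 → roll 5 (new)  [load 125/185]
  155 → roll 6 (new)  [load 155/185]
  100 → roll 7 (new)  [load 100/185]
  125 → roll 8 (new)  [load 125/185]
  115 → roll 9 (new)  [load 115/185]
  60 → roll 5  [load 185/185]
  55 → roll 8  [load 180/185]
9 paper rolls opened.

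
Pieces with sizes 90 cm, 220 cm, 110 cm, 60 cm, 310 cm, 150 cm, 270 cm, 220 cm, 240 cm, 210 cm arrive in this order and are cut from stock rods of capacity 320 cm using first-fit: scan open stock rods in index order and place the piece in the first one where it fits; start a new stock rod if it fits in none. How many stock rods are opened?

  90 → stock rod 1 (new)  [load 90/320]
  220 → stock rod 1  [load 310/320]
  110 → stock rod 2 (new)  [load 110/320]
  60 → stock rod 2  [load 170/320]
  310 → stock rod 3 (new)  [load 310/320]
  150 → stock rod 2  [load 320/320]
  270 → stock rod 4 (new)  [load 270/320]
  220 → stock rod 5 (new)  [load 220/320]
  240 → stock rod 6 (new)  [load 240/320]
  210 → stock rod 7 (new)  [load 210/320]
7 stock rods opened.

7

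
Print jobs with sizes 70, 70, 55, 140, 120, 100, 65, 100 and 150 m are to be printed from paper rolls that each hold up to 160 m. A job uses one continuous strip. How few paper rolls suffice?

Total = 150 + 140 + 120 + 100 + 100 + 70 + 70 + 65 + 55 = 870 m.
Lower bound: ⌈870/160⌉ = 6 paper rolls.
A packing using 7 paper rolls:
  roll 1: 150 = 150
  roll 2: 140 = 140
  roll 3: 120 = 120
  roll 4: 100 + 55 = 155
  roll 5: 100 = 100
  roll 6: 70 + 70 = 140
  roll 7: 65 = 65
No arrangement into 6 paper rolls stays within capacity, so 7 is optimal.

7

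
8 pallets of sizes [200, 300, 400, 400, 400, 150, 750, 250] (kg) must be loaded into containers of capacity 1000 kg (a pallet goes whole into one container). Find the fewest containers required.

3

Total = 750 + 400 + 400 + 400 + 300 + 250 + 200 + 150 = 2850 kg.
Lower bound: ⌈2850/1000⌉ = 3 containers.
A packing using 3 containers:
  container 1: 750 + 250 = 1000
  container 2: 400 + 400 + 200 = 1000
  container 3: 400 + 300 + 150 = 850
This matches the lower bound, so 3 is optimal.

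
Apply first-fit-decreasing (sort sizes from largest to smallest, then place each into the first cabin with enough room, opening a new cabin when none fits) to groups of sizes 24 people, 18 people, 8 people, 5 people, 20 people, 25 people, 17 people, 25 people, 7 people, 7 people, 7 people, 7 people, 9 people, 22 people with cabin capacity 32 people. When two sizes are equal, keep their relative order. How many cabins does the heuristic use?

7

Sorted descending: 25, 25, 24, 22, 20, 18, 17, 9, 8, 7, 7, 7, 7, 5.
  25 → cabin 1 (new)  [load 25/32]
  25 → cabin 2 (new)  [load 25/32]
  24 → cabin 3 (new)  [load 24/32]
  22 → cabin 4 (new)  [load 22/32]
  20 → cabin 5 (new)  [load 20/32]
  18 → cabin 6 (new)  [load 18/32]
  17 → cabin 7 (new)  [load 17/32]
  9 → cabin 4  [load 31/32]
  8 → cabin 3  [load 32/32]
  7 → cabin 1  [load 32/32]
  7 → cabin 2  [load 32/32]
  7 → cabin 5  [load 27/32]
  7 → cabin 6  [load 25/32]
  5 → cabin 5  [load 32/32]
7 cabins opened.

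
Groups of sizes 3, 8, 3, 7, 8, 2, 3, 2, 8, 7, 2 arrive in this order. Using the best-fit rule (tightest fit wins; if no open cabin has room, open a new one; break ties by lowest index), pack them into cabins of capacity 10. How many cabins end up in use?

  3 → cabin 1 (new)  [load 3/10]
  8 → cabin 2 (new)  [load 8/10]
  3 → cabin 1  [load 6/10]
  7 → cabin 3 (new)  [load 7/10]
  8 → cabin 4 (new)  [load 8/10]
  2 → cabin 2  [load 10/10]
  3 → cabin 3  [load 10/10]
  2 → cabin 4  [load 10/10]
  8 → cabin 5 (new)  [load 8/10]
  7 → cabin 6 (new)  [load 7/10]
  2 → cabin 5  [load 10/10]
6 cabins opened.

6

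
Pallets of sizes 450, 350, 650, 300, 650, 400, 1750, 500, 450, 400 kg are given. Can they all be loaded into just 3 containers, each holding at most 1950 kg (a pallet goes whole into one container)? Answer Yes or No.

Total = 5900 kg; ⌈5900/1950⌉ = 4.
At least 4 containers are required, but only 3 are allowed.

No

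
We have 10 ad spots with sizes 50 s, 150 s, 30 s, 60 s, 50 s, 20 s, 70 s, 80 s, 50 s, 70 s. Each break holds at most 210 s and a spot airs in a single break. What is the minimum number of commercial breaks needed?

Total = 150 + 80 + 70 + 70 + 60 + 50 + 50 + 50 + 30 + 20 = 630 s.
Lower bound: ⌈630/210⌉ = 3 commercial breaks.
A packing using 3 commercial breaks:
  break 1: 150 + 60 = 210
  break 2: 80 + 50 + 50 + 30 = 210
  break 3: 70 + 70 + 50 + 20 = 210
This matches the lower bound, so 3 is optimal.

3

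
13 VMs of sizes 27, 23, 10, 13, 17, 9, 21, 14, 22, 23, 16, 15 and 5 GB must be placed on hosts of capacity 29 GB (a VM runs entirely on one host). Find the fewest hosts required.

Total = 27 + 23 + 23 + 22 + 21 + 17 + 16 + 15 + 14 + 13 + 10 + 9 + 5 = 215 GB.
Lower bound: ⌈215/29⌉ = 8 hosts.
A packing using 9 hosts:
  host 1: 27 = 27
  host 2: 23 + 5 = 28
  host 3: 23 = 23
  host 4: 22 = 22
  host 5: 21 = 21
  host 6: 17 + 10 = 27
  host 7: 16 + 13 = 29
  host 8: 15 + 14 = 29
  host 9: 9 = 9
No arrangement into 8 hosts stays within capacity, so 9 is optimal.

9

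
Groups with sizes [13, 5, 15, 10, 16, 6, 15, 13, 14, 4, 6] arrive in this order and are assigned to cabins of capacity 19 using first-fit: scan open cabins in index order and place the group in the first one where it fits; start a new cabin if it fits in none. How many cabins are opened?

7

  13 → cabin 1 (new)  [load 13/19]
  5 → cabin 1  [load 18/19]
  15 → cabin 2 (new)  [load 15/19]
  10 → cabin 3 (new)  [load 10/19]
  16 → cabin 4 (new)  [load 16/19]
  6 → cabin 3  [load 16/19]
  15 → cabin 5 (new)  [load 15/19]
  13 → cabin 6 (new)  [load 13/19]
  14 → cabin 7 (new)  [load 14/19]
  4 → cabin 2  [load 19/19]
  6 → cabin 6  [load 19/19]
7 cabins opened.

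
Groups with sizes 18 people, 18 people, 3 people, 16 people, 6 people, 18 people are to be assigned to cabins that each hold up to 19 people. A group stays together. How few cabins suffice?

Total = 18 + 18 + 18 + 16 + 6 + 3 = 79 people.
Lower bound: ⌈79/19⌉ = 5 cabins.
A packing using 5 cabins:
  cabin 1: 18 = 18
  cabin 2: 18 = 18
  cabin 3: 18 = 18
  cabin 4: 16 + 3 = 19
  cabin 5: 6 = 6
This matches the lower bound, so 5 is optimal.

5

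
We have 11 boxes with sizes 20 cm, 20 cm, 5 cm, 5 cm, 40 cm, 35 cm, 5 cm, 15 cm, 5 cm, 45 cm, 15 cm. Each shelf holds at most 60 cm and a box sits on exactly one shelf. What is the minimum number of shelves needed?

Total = 45 + 40 + 35 + 20 + 20 + 15 + 15 + 5 + 5 + 5 + 5 = 210 cm.
Lower bound: ⌈210/60⌉ = 4 shelves.
A packing using 4 shelves:
  shelf 1: 45 + 15 = 60
  shelf 2: 40 + 20 = 60
  shelf 3: 35 + 20 + 5 = 60
  shelf 4: 15 + 5 + 5 + 5 = 30
This matches the lower bound, so 4 is optimal.

4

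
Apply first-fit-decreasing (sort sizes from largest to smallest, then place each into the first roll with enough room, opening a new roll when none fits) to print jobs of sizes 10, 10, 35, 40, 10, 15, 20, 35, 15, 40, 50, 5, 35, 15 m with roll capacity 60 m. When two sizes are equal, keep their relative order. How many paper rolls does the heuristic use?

Sorted descending: 50, 40, 40, 35, 35, 35, 20, 15, 15, 15, 10, 10, 10, 5.
  50 → roll 1 (new)  [load 50/60]
  40 → roll 2 (new)  [load 40/60]
  40 → roll 3 (new)  [load 40/60]
  35 → roll 4 (new)  [load 35/60]
  35 → roll 5 (new)  [load 35/60]
  35 → roll 6 (new)  [load 35/60]
  20 → roll 2  [load 60/60]
  15 → roll 3  [load 55/60]
  15 → roll 4  [load 50/60]
  15 → roll 5  [load 50/60]
  10 → roll 1  [load 60/60]
  10 → roll 4  [load 60/60]
  10 → roll 5  [load 60/60]
  5 → roll 3  [load 60/60]
6 paper rolls opened.

6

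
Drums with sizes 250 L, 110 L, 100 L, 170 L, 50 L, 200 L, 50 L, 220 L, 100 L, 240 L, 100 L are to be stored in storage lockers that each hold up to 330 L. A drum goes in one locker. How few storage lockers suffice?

6

Total = 250 + 240 + 220 + 200 + 170 + 110 + 100 + 100 + 100 + 50 + 50 = 1590 L.
Lower bound: ⌈1590/330⌉ = 5 storage lockers.
A packing using 6 storage lockers:
  locker 1: 250 + 50 = 300
  locker 2: 240 + 50 = 290
  locker 3: 220 + 110 = 330
  locker 4: 200 + 100 = 300
  locker 5: 170 + 100 = 270
  locker 6: 100 = 100
No arrangement into 5 storage lockers stays within capacity, so 6 is optimal.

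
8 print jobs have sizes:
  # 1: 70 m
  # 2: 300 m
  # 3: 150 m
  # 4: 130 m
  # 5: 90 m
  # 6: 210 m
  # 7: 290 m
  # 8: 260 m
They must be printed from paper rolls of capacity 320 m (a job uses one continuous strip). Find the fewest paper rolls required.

6

Total = 300 + 290 + 260 + 210 + 150 + 130 + 90 + 70 = 1500 m.
Lower bound: ⌈1500/320⌉ = 5 paper rolls.
A packing using 6 paper rolls:
  roll 1: 300 = 300
  roll 2: 290 = 290
  roll 3: 260 = 260
  roll 4: 210 + 90 = 300
  roll 5: 150 + 130 = 280
  roll 6: 70 = 70
No arrangement into 5 paper rolls stays within capacity, so 6 is optimal.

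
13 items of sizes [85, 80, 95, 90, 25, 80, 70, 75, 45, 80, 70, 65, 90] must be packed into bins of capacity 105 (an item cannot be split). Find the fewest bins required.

Total = 95 + 90 + 90 + 85 + 80 + 80 + 80 + 75 + 70 + 70 + 65 + 45 + 25 = 950.
Lower bound: ⌈950/105⌉ = 10 bins.
Also, 11 items each exceed 105/2, and no two of those can share a bin, so at least 11 bins are needed.
A packing using 12 bins:
  bin 1: 95 = 95
  bin 2: 90 = 90
  bin 3: 90 = 90
  bin 4: 85 = 85
  bin 5: 80 + 25 = 105
  bin 6: 80 = 80
  bin 7: 80 = 80
  bin 8: 75 = 75
  bin 9: 70 = 70
  bin 10: 70 = 70
  bin 11: 65 = 65
  bin 12: 45 = 45
No arrangement into 11 bins stays within capacity, so 12 is optimal.

12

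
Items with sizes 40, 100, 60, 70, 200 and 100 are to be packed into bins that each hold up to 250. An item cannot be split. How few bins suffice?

3

Total = 200 + 100 + 100 + 70 + 60 + 40 = 570.
Lower bound: ⌈570/250⌉ = 3 bins.
A packing using 3 bins:
  bin 1: 200 + 40 = 240
  bin 2: 100 + 100 = 200
  bin 3: 70 + 60 = 130
This matches the lower bound, so 3 is optimal.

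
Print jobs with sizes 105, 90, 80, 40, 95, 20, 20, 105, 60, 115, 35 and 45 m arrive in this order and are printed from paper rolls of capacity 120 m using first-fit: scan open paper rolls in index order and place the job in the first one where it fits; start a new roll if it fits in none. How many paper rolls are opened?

8

  105 → roll 1 (new)  [load 105/120]
  90 → roll 2 (new)  [load 90/120]
  80 → roll 3 (new)  [load 80/120]
  40 → roll 3  [load 120/120]
  95 → roll 4 (new)  [load 95/120]
  20 → roll 2  [load 110/120]
  20 → roll 4  [load 115/120]
  105 → roll 5 (new)  [load 105/120]
  60 → roll 6 (new)  [load 60/120]
  115 → roll 7 (new)  [load 115/120]
  35 → roll 6  [load 95/120]
  45 → roll 8 (new)  [load 45/120]
8 paper rolls opened.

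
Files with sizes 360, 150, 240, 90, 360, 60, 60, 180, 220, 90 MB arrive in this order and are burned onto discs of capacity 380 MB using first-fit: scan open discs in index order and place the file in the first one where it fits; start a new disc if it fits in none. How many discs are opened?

6

  360 → disc 1 (new)  [load 360/380]
  150 → disc 2 (new)  [load 150/380]
  240 → disc 3 (new)  [load 240/380]
  90 → disc 2  [load 240/380]
  360 → disc 4 (new)  [load 360/380]
  60 → disc 2  [load 300/380]
  60 → disc 2  [load 360/380]
  180 → disc 5 (new)  [load 180/380]
  220 → disc 6 (new)  [load 220/380]
  90 → disc 3  [load 330/380]
6 discs opened.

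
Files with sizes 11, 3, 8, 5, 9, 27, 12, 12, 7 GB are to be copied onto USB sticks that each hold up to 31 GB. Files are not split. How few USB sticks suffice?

Total = 27 + 12 + 12 + 11 + 9 + 8 + 7 + 5 + 3 = 94 GB.
Lower bound: ⌈94/31⌉ = 4 USB sticks.
A packing using 4 USB sticks:
  USB stick 1: 27 + 3 = 30
  USB stick 2: 12 + 12 + 7 = 31
  USB stick 3: 11 + 9 + 8 = 28
  USB stick 4: 5 = 5
This matches the lower bound, so 4 is optimal.

4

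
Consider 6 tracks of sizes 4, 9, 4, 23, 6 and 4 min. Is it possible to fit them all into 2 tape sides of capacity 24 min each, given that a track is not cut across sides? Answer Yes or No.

No

Total = 50 min; ⌈50/24⌉ = 3.
At least 3 tape sides are required, but only 2 are allowed.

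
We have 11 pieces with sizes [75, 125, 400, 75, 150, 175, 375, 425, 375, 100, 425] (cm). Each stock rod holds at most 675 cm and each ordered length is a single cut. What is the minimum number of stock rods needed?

5

Total = 425 + 425 + 400 + 375 + 375 + 175 + 150 + 125 + 100 + 75 + 75 = 2700 cm.
Lower bound: ⌈2700/675⌉ = 4 stock rods.
Also, 5 pieces each exceed 675/2 cm, and no two of those can share a stock rod, so at least 5 stock rods are needed.
A packing using 5 stock rods:
  stock rod 1: 425 + 175 + 75 = 675
  stock rod 2: 425 + 150 + 100 = 675
  stock rod 3: 400 + 125 + 75 = 600
  stock rod 4: 375 = 375
  stock rod 5: 375 = 375
This matches the lower bound, so 5 is optimal.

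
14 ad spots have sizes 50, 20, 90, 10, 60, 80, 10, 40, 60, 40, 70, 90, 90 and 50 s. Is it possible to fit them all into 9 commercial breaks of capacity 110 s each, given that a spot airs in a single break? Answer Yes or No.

Yes

A valid assignment using 8 commercial breaks:
  break 1: 90 + 20 = 110
  break 2: 90 + 10 + 10 = 110
  break 3: 90 = 90
  break 4: 80 = 80
  break 5: 70 + 40 = 110
  break 6: 60 + 50 = 110
  break 7: 60 + 50 = 110
  break 8: 40 = 40
That uses only 8 ≤ 9, so 9 commercial breaks are enough.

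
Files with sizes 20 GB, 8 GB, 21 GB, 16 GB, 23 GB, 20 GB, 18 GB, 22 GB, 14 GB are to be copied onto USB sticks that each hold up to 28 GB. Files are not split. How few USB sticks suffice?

8

Total = 23 + 22 + 21 + 20 + 20 + 18 + 16 + 14 + 8 = 162 GB.
Lower bound: ⌈162/28⌉ = 6 USB sticks.
Also, 7 files each exceed 14 GB, and no two of those can share a USB stick, so at least 7 USB sticks are needed.
A packing using 8 USB sticks:
  USB stick 1: 23 = 23
  USB stick 2: 22 = 22
  USB stick 3: 21 = 21
  USB stick 4: 20 + 8 = 28
  USB stick 5: 20 = 20
  USB stick 6: 18 = 18
  USB stick 7: 16 = 16
  USB stick 8: 14 = 14
No arrangement into 7 USB sticks stays within capacity, so 8 is optimal.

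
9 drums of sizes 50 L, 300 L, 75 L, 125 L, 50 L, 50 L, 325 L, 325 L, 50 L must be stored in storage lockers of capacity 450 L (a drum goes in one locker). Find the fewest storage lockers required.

3

Total = 325 + 325 + 300 + 125 + 75 + 50 + 50 + 50 + 50 = 1350 L.
Lower bound: ⌈1350/450⌉ = 3 storage lockers.
A packing using 3 storage lockers:
  locker 1: 325 + 125 = 450
  locker 2: 325 + 75 + 50 = 450
  locker 3: 300 + 50 + 50 + 50 = 450
This matches the lower bound, so 3 is optimal.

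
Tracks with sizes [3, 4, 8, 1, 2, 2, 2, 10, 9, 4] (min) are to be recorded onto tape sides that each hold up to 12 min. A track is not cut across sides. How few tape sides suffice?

Total = 10 + 9 + 8 + 4 + 4 + 3 + 2 + 2 + 2 + 1 = 45 min.
Lower bound: ⌈45/12⌉ = 4 tape sides.
A packing using 4 tape sides:
  side 1: 10 + 2 = 12
  side 2: 9 + 3 = 12
  side 3: 8 + 4 = 12
  side 4: 4 + 2 + 2 + 1 = 9
This matches the lower bound, so 4 is optimal.

4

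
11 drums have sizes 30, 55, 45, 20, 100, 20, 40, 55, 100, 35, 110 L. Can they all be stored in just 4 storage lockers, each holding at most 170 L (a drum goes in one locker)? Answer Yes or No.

Yes

A valid assignment using 4 storage lockers:
  locker 1: 110 + 55 = 165
  locker 2: 100 + 55 = 155
  locker 3: 100 + 45 + 20 = 165
  locker 4: 40 + 35 + 30 + 20 = 125
Every load is within 170 L, so 4 storage lockers suffice.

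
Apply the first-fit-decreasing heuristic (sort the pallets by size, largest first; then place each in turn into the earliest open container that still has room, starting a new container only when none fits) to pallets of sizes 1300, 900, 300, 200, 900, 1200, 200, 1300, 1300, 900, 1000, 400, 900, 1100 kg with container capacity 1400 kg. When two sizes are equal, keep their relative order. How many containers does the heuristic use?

10

Sorted descending: 1300, 1300, 1300, 1200, 1100, 1000, 900, 900, 900, 900, 400, 300, 200, 200.
  1300 → container 1 (new)  [load 1300/1400]
  1300 → container 2 (new)  [load 1300/1400]
  1300 → container 3 (new)  [load 1300/1400]
  1200 → container 4 (new)  [load 1200/1400]
  1100 → container 5 (new)  [load 1100/1400]
  1000 → container 6 (new)  [load 1000/1400]
  900 → container 7 (new)  [load 900/1400]
  900 → container 8 (new)  [load 900/1400]
  900 → container 9 (new)  [load 900/1400]
  900 → container 10 (new)  [load 900/1400]
  400 → container 6  [load 1400/1400]
  300 → container 5  [load 1400/1400]
  200 → container 4  [load 1400/1400]
  200 → container 7  [load 1100/1400]
10 containers opened.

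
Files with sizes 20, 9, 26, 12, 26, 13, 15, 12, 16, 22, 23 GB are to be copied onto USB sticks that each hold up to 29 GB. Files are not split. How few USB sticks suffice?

8

Total = 26 + 26 + 23 + 22 + 20 + 16 + 15 + 13 + 12 + 12 + 9 = 194 GB.
Lower bound: ⌈194/29⌉ = 7 USB sticks.
A packing using 8 USB sticks:
  USB stick 1: 26 = 26
  USB stick 2: 26 = 26
  USB stick 3: 23 = 23
  USB stick 4: 22 = 22
  USB stick 5: 20 + 9 = 29
  USB stick 6: 16 + 13 = 29
  USB stick 7: 15 + 12 = 27
  USB stick 8: 12 = 12
No arrangement into 7 USB sticks stays within capacity, so 8 is optimal.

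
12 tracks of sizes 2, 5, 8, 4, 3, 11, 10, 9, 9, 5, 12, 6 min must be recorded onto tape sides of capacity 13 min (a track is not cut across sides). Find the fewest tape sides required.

7

Total = 12 + 11 + 10 + 9 + 9 + 8 + 6 + 5 + 5 + 4 + 3 + 2 = 84 min.
Lower bound: ⌈84/13⌉ = 7 tape sides.
A packing using 7 tape sides:
  side 1: 12 = 12
  side 2: 11 + 2 = 13
  side 3: 10 + 3 = 13
  side 4: 9 + 4 = 13
  side 5: 9 = 9
  side 6: 8 + 5 = 13
  side 7: 6 + 5 = 11
This matches the lower bound, so 7 is optimal.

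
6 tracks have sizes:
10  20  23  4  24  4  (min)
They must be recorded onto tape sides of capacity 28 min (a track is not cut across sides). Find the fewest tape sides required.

4

Total = 24 + 23 + 20 + 10 + 4 + 4 = 85 min.
Lower bound: ⌈85/28⌉ = 4 tape sides.
A packing using 4 tape sides:
  side 1: 24 + 4 = 28
  side 2: 23 + 4 = 27
  side 3: 20 = 20
  side 4: 10 = 10
This matches the lower bound, so 4 is optimal.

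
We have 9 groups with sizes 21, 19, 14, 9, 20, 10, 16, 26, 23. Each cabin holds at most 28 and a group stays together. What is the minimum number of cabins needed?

7

Total = 26 + 23 + 21 + 20 + 19 + 16 + 14 + 10 + 9 = 158.
Lower bound: ⌈158/28⌉ = 6 cabins.
A packing using 7 cabins:
  cabin 1: 26 = 26
  cabin 2: 23 = 23
  cabin 3: 21 = 21
  cabin 4: 20 = 20
  cabin 5: 19 + 9 = 28
  cabin 6: 16 + 10 = 26
  cabin 7: 14 = 14
No arrangement into 6 cabins stays within capacity, so 7 is optimal.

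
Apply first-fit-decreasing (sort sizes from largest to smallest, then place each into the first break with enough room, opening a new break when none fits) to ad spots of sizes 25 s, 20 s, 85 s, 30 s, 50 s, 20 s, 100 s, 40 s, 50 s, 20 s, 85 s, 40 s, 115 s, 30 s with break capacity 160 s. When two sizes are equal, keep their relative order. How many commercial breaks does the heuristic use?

5

Sorted descending: 115, 100, 85, 85, 50, 50, 40, 40, 30, 30, 25, 20, 20, 20.
  115 → break 1 (new)  [load 115/160]
  100 → break 2 (new)  [load 100/160]
  85 → break 3 (new)  [load 85/160]
  85 → break 4 (new)  [load 85/160]
  50 → break 2  [load 150/160]
  50 → break 3  [load 135/160]
  40 → break 1  [load 155/160]
  40 → break 4  [load 125/160]
  30 → break 4  [load 155/160]
  30 → break 5 (new)  [load 30/160]
  25 → break 3  [load 160/160]
  20 → break 5  [load 50/160]
  20 → break 5  [load 70/160]
  20 → break 5  [load 90/160]
5 commercial breaks opened.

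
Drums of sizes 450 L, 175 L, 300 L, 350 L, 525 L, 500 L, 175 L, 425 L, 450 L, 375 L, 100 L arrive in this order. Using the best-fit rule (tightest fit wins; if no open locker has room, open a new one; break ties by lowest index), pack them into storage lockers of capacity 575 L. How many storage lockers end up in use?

8

  450 → locker 1 (new)  [load 450/575]
  175 → locker 2 (new)  [load 175/575]
  300 → locker 2  [load 475/575]
  350 → locker 3 (new)  [load 350/575]
  525 → locker 4 (new)  [load 525/575]
  500 → locker 5 (new)  [load 500/575]
  175 → locker 3  [load 525/575]
  425 → locker 6 (new)  [load 425/575]
  450 → locker 7 (new)  [load 450/575]
  375 → locker 8 (new)  [load 375/575]
  100 → locker 2  [load 575/575]
8 storage lockers opened.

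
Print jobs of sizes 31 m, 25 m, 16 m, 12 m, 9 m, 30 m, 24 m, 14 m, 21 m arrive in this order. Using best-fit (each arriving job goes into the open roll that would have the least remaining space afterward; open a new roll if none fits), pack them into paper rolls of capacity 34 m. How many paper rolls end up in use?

  31 → roll 1 (new)  [load 31/34]
  25 → roll 2 (new)  [load 25/34]
  16 → roll 3 (new)  [load 16/34]
  12 → roll 3  [load 28/34]
  9 → roll 2  [load 34/34]
  30 → roll 4 (new)  [load 30/34]
  24 → roll 5 (new)  [load 24/34]
  14 → roll 6 (new)  [load 14/34]
  21 → roll 7 (new)  [load 21/34]
7 paper rolls opened.

7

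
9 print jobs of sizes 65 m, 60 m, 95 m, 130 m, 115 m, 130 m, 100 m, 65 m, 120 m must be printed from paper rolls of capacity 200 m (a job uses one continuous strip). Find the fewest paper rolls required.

Total = 130 + 130 + 120 + 115 + 100 + 95 + 65 + 65 + 60 = 880 m.
Lower bound: ⌈880/200⌉ = 5 paper rolls.
A packing using 5 paper rolls:
  roll 1: 130 + 65 = 195
  roll 2: 130 + 65 = 195
  roll 3: 120 + 60 = 180
  roll 4: 115 = 115
  roll 5: 100 + 95 = 195
This matches the lower bound, so 5 is optimal.

5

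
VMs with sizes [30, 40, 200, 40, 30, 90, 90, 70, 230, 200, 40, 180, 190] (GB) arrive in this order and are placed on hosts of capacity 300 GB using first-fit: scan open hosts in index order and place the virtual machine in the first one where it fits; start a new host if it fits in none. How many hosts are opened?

6

  30 → host 1 (new)  [load 30/300]
  40 → host 1  [load 70/300]
  200 → host 1  [load 270/300]
  40 → host 2 (new)  [load 40/300]
  30 → host 1  [load 300/300]
  90 → host 2  [load 130/300]
  90 → host 2  [load 220/300]
  70 → host 2  [load 290/300]
  230 → host 3 (new)  [load 230/300]
  200 → host 4 (new)  [load 200/300]
  40 → host 3  [load 270/300]
  180 → host 5 (new)  [load 180/300]
  190 → host 6 (new)  [load 190/300]
6 hosts opened.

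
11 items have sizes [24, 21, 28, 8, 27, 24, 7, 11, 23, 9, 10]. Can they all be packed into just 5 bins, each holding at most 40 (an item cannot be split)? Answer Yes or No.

Total = 192; ⌈192/40⌉ = 5.
6 items each exceed half the capacity and cannot share a bin, forcing at least 6 bins.
At least 6 bins are required, but only 5 are allowed.

No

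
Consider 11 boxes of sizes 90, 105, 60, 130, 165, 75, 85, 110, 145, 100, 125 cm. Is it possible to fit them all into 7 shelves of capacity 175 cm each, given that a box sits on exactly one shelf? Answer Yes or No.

Total = 1190 cm; ⌈1190/175⌉ = 7.
8 boxes each exceed half the capacity and cannot share a shelf, forcing at least 8 shelves.
At least 8 shelves are required, but only 7 are allowed.

No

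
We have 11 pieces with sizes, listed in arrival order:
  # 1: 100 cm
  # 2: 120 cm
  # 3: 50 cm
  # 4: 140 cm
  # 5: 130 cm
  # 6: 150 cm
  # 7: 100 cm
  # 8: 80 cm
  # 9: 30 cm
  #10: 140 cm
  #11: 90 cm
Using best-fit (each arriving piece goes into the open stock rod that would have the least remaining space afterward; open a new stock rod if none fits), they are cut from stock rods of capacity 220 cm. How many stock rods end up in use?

  100 → stock rod 1 (new)  [load 100/220]
  120 → stock rod 1  [load 220/220]
  50 → stock rod 2 (new)  [load 50/220]
  140 → stock rod 2  [load 190/220]
  130 → stock rod 3 (new)  [load 130/220]
  150 → stock rod 4 (new)  [load 150/220]
  100 → stock rod 5 (new)  [load 100/220]
  80 → stock rod 3  [load 210/220]
  30 → stock rod 2  [load 220/220]
  140 → stock rod 6 (new)  [load 140/220]
  90 → stock rod 5  [load 190/220]
6 stock rods opened.

6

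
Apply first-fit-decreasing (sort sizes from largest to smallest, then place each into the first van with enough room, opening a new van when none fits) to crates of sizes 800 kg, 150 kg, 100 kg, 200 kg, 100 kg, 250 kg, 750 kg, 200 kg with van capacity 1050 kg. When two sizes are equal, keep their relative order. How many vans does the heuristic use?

3

Sorted descending: 800, 750, 250, 200, 200, 150, 100, 100.
  800 → van 1 (new)  [load 800/1050]
  750 → van 2 (new)  [load 750/1050]
  250 → van 1  [load 1050/1050]
  200 → van 2  [load 950/1050]
  200 → van 3 (new)  [load 200/1050]
  150 → van 3  [load 350/1050]
  100 → van 2  [load 1050/1050]
  100 → van 3  [load 450/1050]
3 vans opened.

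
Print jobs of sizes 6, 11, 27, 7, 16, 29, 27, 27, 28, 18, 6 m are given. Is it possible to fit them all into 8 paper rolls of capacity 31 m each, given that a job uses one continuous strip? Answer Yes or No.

A valid assignment using 8 paper rolls:
  roll 1: 29 = 29
  roll 2: 28 = 28
  roll 3: 27 = 27
  roll 4: 27 = 27
  roll 5: 27 = 27
  roll 6: 18 + 11 = 29
  roll 7: 16 + 7 + 6 = 29
  roll 8: 6 = 6
Every load is within 31 m, so 8 paper rolls suffice.

Yes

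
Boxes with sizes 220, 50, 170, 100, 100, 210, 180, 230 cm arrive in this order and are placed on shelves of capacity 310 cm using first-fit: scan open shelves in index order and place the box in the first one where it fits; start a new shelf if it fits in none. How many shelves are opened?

  220 → shelf 1 (new)  [load 220/310]
  50 → shelf 1  [load 270/310]
  170 → shelf 2 (new)  [load 170/310]
  100 → shelf 2  [load 270/310]
  100 → shelf 3 (new)  [load 100/310]
  210 → shelf 3  [load 310/310]
  180 → shelf 4 (new)  [load 180/310]
  230 → shelf 5 (new)  [load 230/310]
5 shelves opened.

5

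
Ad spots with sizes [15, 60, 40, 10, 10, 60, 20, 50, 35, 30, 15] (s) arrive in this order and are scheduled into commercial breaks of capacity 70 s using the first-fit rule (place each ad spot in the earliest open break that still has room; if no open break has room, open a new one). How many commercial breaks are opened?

  15 → break 1 (new)  [load 15/70]
  60 → break 2 (new)  [load 60/70]
  40 → break 1  [load 55/70]
  10 → break 1  [load 65/70]
  10 → break 2  [load 70/70]
  60 → break 3 (new)  [load 60/70]
  20 → break 4 (new)  [load 20/70]
  50 → break 4  [load 70/70]
  35 → break 5 (new)  [load 35/70]
  30 → break 5  [load 65/70]
  15 → break 6 (new)  [load 15/70]
6 commercial breaks opened.

6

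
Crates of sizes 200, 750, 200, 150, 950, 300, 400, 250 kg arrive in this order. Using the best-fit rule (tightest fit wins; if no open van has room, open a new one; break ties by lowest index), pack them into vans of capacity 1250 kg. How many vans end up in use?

3

  200 → van 1 (new)  [load 200/1250]
  750 → van 1  [load 950/1250]
  200 → van 1  [load 1150/1250]
  150 → van 2 (new)  [load 150/1250]
  950 → van 2  [load 1100/1250]
  300 → van 3 (new)  [load 300/1250]
  400 → van 3  [load 700/1250]
  250 → van 3  [load 950/1250]
3 vans opened.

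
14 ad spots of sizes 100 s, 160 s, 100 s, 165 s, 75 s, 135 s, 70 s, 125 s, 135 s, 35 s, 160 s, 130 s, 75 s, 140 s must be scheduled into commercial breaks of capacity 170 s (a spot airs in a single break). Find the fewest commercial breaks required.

Total = 165 + 160 + 160 + 140 + 135 + 135 + 130 + 125 + 100 + 100 + 75 + 75 + 70 + 35 = 1605 s.
Lower bound: ⌈1605/170⌉ = 10 commercial breaks.
A packing using 11 commercial breaks:
  break 1: 165 = 165
  break 2: 160 = 160
  break 3: 160 = 160
  break 4: 140 = 140
  break 5: 135 + 35 = 170
  break 6: 135 = 135
  break 7: 130 = 130
  break 8: 125 = 125
  break 9: 100 + 70 = 170
  break 10: 100 = 100
  break 11: 75 + 75 = 150
No arrangement into 10 commercial breaks stays within capacity, so 11 is optimal.

11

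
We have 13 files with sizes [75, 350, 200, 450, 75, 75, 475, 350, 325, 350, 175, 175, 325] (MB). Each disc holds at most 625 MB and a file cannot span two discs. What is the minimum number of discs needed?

Total = 475 + 450 + 350 + 350 + 350 + 325 + 325 + 200 + 175 + 175 + 75 + 75 + 75 = 3400 MB.
Lower bound: ⌈3400/625⌉ = 6 discs.
Also, 7 files each exceed 625/2 MB, and no two of those can share a disc, so at least 7 discs are needed.
A packing using 7 discs:
  disc 1: 475 + 75 + 75 = 625
  disc 2: 450 + 175 = 625
  disc 3: 350 + 200 + 75 = 625
  disc 4: 350 + 175 = 525
  disc 5: 350 = 350
  disc 6: 325 = 325
  disc 7: 325 = 325
This matches the lower bound, so 7 is optimal.

7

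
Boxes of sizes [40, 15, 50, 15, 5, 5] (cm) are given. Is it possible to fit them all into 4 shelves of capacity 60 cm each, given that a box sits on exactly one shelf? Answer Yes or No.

Yes

A valid assignment using 3 shelves:
  shelf 1: 50 + 5 + 5 = 60
  shelf 2: 40 + 15 = 55
  shelf 3: 15 = 15
That uses only 3 ≤ 4, so 4 shelves are enough.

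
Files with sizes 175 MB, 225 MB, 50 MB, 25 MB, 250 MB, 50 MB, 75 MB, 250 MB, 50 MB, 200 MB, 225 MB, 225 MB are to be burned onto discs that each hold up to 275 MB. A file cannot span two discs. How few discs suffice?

Total = 250 + 250 + 225 + 225 + 225 + 200 + 175 + 75 + 50 + 50 + 50 + 25 = 1800 MB.
Lower bound: ⌈1800/275⌉ = 7 discs.
A packing using 7 discs:
  disc 1: 250 + 25 = 275
  disc 2: 250 = 250
  disc 3: 225 + 50 = 275
  disc 4: 225 + 50 = 275
  disc 5: 225 + 50 = 275
  disc 6: 200 + 75 = 275
  disc 7: 175 = 175
This matches the lower bound, so 7 is optimal.

7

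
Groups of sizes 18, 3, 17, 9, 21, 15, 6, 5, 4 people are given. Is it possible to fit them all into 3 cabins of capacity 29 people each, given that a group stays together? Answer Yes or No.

No

Total = 98 people; ⌈98/29⌉ = 4.
At least 4 cabins are required, but only 3 are allowed.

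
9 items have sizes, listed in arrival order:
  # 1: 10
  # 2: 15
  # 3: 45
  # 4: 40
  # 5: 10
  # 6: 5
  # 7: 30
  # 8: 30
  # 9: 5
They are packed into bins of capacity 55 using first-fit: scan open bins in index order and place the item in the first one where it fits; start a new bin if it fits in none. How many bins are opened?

5

  10 → bin 1 (new)  [load 10/55]
  15 → bin 1  [load 25/55]
  45 → bin 2 (new)  [load 45/55]
  40 → bin 3 (new)  [load 40/55]
  10 → bin 1  [load 35/55]
  5 → bin 1  [load 40/55]
  30 → bin 4 (new)  [load 30/55]
  30 → bin 5 (new)  [load 30/55]
  5 → bin 1  [load 45/55]
5 bins opened.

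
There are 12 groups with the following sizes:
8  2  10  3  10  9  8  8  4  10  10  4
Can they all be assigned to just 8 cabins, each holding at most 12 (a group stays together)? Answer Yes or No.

Yes

A valid assignment using 8 cabins:
  cabin 1: 10 + 2 = 12
  cabin 2: 10 = 10
  cabin 3: 10 = 10
  cabin 4: 10 = 10
  cabin 5: 9 + 3 = 12
  cabin 6: 8 + 4 = 12
  cabin 7: 8 + 4 = 12
  cabin 8: 8 = 8
Every load is within 12, so 8 cabins suffice.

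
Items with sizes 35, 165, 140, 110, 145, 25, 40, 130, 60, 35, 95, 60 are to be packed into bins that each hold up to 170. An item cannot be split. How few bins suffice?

Total = 165 + 145 + 140 + 130 + 110 + 95 + 60 + 60 + 40 + 35 + 35 + 25 = 1040.
Lower bound: ⌈1040/170⌉ = 7 bins.
A packing using 7 bins:
  bin 1: 165 = 165
  bin 2: 145 + 25 = 170
  bin 3: 140 = 140
  bin 4: 130 + 40 = 170
  bin 5: 110 + 60 = 170
  bin 6: 95 + 60 = 155
  bin 7: 35 + 35 = 70
This matches the lower bound, so 7 is optimal.

7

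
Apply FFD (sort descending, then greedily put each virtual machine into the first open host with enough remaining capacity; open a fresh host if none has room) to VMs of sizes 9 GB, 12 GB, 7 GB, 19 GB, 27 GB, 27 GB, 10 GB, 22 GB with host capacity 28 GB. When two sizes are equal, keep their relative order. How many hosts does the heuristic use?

6

Sorted descending: 27, 27, 22, 19, 12, 10, 9, 7.
  27 → host 1 (new)  [load 27/28]
  27 → host 2 (new)  [load 27/28]
  22 → host 3 (new)  [load 22/28]
  19 → host 4 (new)  [load 19/28]
  12 → host 5 (new)  [load 12/28]
  10 → host 5  [load 22/28]
  9 → host 4  [load 28/28]
  7 → host 6 (new)  [load 7/28]
6 hosts opened.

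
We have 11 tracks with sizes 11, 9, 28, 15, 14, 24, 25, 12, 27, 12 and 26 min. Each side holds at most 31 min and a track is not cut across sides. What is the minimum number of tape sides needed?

8

Total = 28 + 27 + 26 + 25 + 24 + 15 + 14 + 12 + 12 + 11 + 9 = 203 min.
Lower bound: ⌈203/31⌉ = 7 tape sides.
A packing using 8 tape sides:
  side 1: 28 = 28
  side 2: 27 = 27
  side 3: 26 = 26
  side 4: 25 = 25
  side 5: 24 = 24
  side 6: 15 + 14 = 29
  side 7: 12 + 12 = 24
  side 8: 11 + 9 = 20
No arrangement into 7 tape sides stays within capacity, so 8 is optimal.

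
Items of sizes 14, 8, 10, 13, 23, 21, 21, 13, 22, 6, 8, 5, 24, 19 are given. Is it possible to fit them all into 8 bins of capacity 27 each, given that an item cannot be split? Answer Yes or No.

No

Total = 207; ⌈207/27⌉ = 8.
The bound of 8 does not rule out 8, but exhaustive search shows no assignment into 8 bins of capacity 27 exists — the minimum is 9.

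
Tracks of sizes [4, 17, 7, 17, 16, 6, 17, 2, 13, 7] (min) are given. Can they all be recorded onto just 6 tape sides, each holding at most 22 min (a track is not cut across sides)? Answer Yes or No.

A valid assignment using 6 tape sides:
  side 1: 17 + 4 = 21
  side 2: 17 + 2 = 19
  side 3: 17 = 17
  side 4: 16 + 6 = 22
  side 5: 13 + 7 = 20
  side 6: 7 = 7
Every load is within 22 min, so 6 tape sides suffice.

Yes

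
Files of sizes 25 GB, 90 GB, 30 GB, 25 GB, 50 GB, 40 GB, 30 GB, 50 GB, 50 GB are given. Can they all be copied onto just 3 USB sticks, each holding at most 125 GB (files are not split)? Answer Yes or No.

Total = 390 GB; ⌈390/125⌉ = 4.
At least 4 USB sticks are required, but only 3 are allowed.

No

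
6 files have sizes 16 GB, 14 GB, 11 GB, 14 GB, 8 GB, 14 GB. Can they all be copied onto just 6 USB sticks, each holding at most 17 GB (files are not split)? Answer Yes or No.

Yes

A valid assignment using 6 USB sticks:
  USB stick 1: 16 = 16
  USB stick 2: 14 = 14
  USB stick 3: 14 = 14
  USB stick 4: 14 = 14
  USB stick 5: 11 = 11
  USB stick 6: 8 = 8
Every load is within 17 GB, so 6 USB sticks suffice.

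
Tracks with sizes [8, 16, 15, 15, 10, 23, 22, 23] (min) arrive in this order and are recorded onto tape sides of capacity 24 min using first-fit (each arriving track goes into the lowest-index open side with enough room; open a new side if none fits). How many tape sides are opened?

7

  8 → side 1 (new)  [load 8/24]
  16 → side 1  [load 24/24]
  15 → side 2 (new)  [load 15/24]
  15 → side 3 (new)  [load 15/24]
  10 → side 4 (new)  [load 10/24]
  23 → side 5 (new)  [load 23/24]
  22 → side 6 (new)  [load 22/24]
  23 → side 7 (new)  [load 23/24]
7 tape sides opened.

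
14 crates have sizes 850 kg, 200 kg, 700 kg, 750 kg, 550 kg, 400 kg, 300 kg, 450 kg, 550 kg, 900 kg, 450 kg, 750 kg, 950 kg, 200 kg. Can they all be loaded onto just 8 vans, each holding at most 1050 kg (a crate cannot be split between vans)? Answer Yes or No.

No

Total = 8000 kg; ⌈8000/1050⌉ = 8.
The bound of 8 does not rule out 8, but exhaustive search shows no assignment into 8 vans of capacity 1050 kg exists — the minimum is 9.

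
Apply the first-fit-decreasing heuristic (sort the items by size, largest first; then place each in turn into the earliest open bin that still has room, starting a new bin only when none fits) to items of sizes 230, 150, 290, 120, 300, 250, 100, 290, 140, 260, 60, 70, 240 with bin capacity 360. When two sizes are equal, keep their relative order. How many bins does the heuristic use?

8

Sorted descending: 300, 290, 290, 260, 250, 240, 230, 150, 140, 120, 100, 70, 60.
  300 → bin 1 (new)  [load 300/360]
  290 → bin 2 (new)  [load 290/360]
  290 → bin 3 (new)  [load 290/360]
  260 → bin 4 (new)  [load 260/360]
  250 → bin 5 (new)  [load 250/360]
  240 → bin 6 (new)  [load 240/360]
  230 → bin 7 (new)  [load 230/360]
  150 → bin 8 (new)  [load 150/360]
  140 → bin 8  [load 290/360]
  120 → bin 6  [load 360/360]
  100 → bin 4  [load 360/360]
  70 → bin 2  [load 360/360]
  60 → bin 1  [load 360/360]
8 bins opened.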